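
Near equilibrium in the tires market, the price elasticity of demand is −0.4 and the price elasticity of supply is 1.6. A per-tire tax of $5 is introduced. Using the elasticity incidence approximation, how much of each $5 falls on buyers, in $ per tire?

Buyers bear ≈ $4 per tire.

Incidence ratio: buyers' share ≈ εs / (εs + |εd|) = 1.6 / (1.6 + 0.4) = 0.8.
So buyers bear ≈ 0.8 × $5 = $4; producers bear $1.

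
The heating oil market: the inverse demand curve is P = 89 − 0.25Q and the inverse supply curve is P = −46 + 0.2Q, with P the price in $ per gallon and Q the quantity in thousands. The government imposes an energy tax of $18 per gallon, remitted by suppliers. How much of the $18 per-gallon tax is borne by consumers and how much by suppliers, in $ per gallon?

Inverting to Q(P) form: Qd = 356 − 4P; Qs = 5P + 230.
Without the tax, 356 − 4P = 5P + 230 gives 9P = 126, so P* = $14 and Q* = 300.
With the tax collected from suppliers, supply shifts: Qs = 5(P − 18) + 230.
Solving gives Q = 260 with consumers paying $24 and suppliers receiving $6 (the $18 wedge).
Burden on consumers: $10; on suppliers: $8. (They sum to $18.)
The less price-elastic side of the market bears the larger share of a per-unit tax.

Consumers bear $10 per gallon; suppliers bear $8 per gallon.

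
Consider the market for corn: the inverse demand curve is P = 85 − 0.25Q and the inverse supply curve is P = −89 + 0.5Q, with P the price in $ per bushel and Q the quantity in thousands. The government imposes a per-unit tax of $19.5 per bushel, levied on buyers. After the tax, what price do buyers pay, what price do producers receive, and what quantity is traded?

Buyers pay $33.5; producers receive $14; quantity = 206.

Inverting to Q(P) form: Qd = 340 − 4P; Qs = 2P + 178.
Without the tax, 340 − 4P = 2P + 178 gives 6P = 162, so P* = $27 and Q* = 232.
With the tax collected from buyers, demand (in seller-price terms) shifts: Qd = 340 − 4(P + 19.5).
Solving gives Q = 206 with buyers paying $33.5 and producers receiving $14 (the $19.5 wedge).
The less price-elastic side of the market bears the larger share of a per-unit tax.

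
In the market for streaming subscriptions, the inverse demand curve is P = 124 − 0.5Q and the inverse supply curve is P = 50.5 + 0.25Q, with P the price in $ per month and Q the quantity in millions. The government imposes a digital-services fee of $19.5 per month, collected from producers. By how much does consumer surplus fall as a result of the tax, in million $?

Rewrite in direct form: Qd = 248 − 2P and Qs = 4P − 202.
Without the tax, 248 − 2P = 4P − 202 gives 6P = 450, so P* = $75 and Q* = 98.
With the tax collected from producers, supply shifts: Qs = 4(P − 19.5) − 202.
New equilibrium: consumers pay $88, producers receive $68.5, Q = 72. (Wedge: Pb − Ps = 19.5.)
ΔCS is the trapezoid between Q = 72 and Q = 98 of height $13: ½ · (98 + 72) · 13 = $1105.

Consumer surplus falls by $1105 million.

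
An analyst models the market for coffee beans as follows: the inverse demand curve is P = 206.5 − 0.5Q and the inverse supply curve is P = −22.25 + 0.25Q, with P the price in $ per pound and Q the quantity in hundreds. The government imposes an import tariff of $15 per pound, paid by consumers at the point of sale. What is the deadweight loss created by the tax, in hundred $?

Deadweight loss = $150 hundred.

Inverting to Q(P) form: Qd = 413 − 2P; Qs = 4P + 89.
Before the tax: set 413 − 2P = 4P + 89 → P* = $54, Q* = 305.
With the tax collected from consumers, demand (in seller-price terms) shifts: Qd = 413 − 2(P + 15).
Solving gives Q = 285 with consumers paying $64 and suppliers receiving $49 (the $15 wedge).
Quantity falls by |ΔQ| = |305 − 285| = 20.
DWL = ½ · t · |ΔQ| = ½ · 15 · 20 = $150.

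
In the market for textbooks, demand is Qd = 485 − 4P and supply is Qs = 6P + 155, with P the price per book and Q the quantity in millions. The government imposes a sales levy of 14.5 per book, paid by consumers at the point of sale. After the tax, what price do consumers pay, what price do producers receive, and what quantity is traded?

Consumers pay 41.7; producers receive 27.2; quantity = 318.2.

Before the tax: set 485 − 4P = 6P + 155 → P* = 33, Q* = 353.
With the tax collected from consumers, demand (in seller-price terms) shifts: Qd = 485 − 4(P + 14.5).
New equilibrium: consumers pay 41.7, producers receive 27.2, Q = 318.2. (Wedge: Pb − Ps = 14.5.)
The less price-elastic side of the market bears the larger share of a per-unit tax.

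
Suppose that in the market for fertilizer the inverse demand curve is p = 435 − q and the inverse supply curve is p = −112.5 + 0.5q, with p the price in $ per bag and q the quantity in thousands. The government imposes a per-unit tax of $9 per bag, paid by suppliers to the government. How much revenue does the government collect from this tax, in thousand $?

Inverting to q(p) form: qd = 435 − p; qs = 2p + 225.
Before the tax: set 435 − p = 2p + 225 → p* = $70, q* = 365.
With the tax collected from suppliers, supply shifts: qs = 2(p − 9) + 225.
New equilibrium: consumers pay $76, suppliers receive $67, q = 359. (Wedge: pb − ps = 9.)
Revenue = t · Q = 9 · 359 = $3231.

Tax revenue = $3231 thousand.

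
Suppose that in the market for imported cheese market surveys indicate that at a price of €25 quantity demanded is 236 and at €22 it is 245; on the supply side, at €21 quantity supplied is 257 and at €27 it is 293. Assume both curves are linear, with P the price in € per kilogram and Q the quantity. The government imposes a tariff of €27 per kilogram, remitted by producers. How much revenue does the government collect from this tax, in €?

Tax revenue = €5319.

Demand slope: (245 − 236)/(22 − 25) = -3, so Qd = 311 − 3P.
Supply slope: (293 − 257)/(27 − 21) = 6, so Qs = 6P + 131.
Before the tax: set 311 − 3P = 6P + 131 → P* = €20, Q* = 251.
With the tax collected from producers, supply shifts: Qs = 6(P − 27) + 131.
Solving gives Q = 197 with buyers paying €38 and producers receiving €11 (the €27 wedge).
Revenue = t · Q = 27 · 197 = €5319.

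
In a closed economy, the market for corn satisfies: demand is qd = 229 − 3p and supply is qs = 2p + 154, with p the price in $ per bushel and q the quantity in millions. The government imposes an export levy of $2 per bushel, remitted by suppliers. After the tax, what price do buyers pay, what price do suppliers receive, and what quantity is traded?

Buyers pay $15.8; suppliers receive $13.8; quantity = 181.6.

Without the tax, 229 − 3p = 2p + 154 gives 5p = 75, so p* = $15 and q* = 184.
With the tax collected from suppliers, supply shifts: qs = 2(p − 2) + 154.
New equilibrium: buyers pay $15.8, suppliers receive $13.8, q = 181.6. (Wedge: pb − ps = 2.)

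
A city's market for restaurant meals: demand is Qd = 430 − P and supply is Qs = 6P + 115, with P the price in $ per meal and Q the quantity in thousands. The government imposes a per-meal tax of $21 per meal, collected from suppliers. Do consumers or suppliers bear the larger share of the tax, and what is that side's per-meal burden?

Consumers bear the larger share: $18 per meal.

Without the tax, 430 − P = 6P + 115 gives 7P = 315, so P* = $45 and Q* = 385.
With the tax collected from suppliers, supply shifts: Qs = 6(P − 21) + 115.
New equilibrium: consumers pay $63, suppliers receive $42, Q = 367. (Wedge: Pb − Ps = 21.)
Per-meal burden: consumers $18, suppliers $3.
Consumers take the larger share because demand is less price-elastic here (demand slope 1 vs supply slope 6).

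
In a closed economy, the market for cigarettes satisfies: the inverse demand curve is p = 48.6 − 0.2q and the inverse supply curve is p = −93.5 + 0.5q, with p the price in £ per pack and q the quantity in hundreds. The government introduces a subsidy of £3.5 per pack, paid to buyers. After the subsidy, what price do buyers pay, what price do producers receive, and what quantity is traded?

Inverting to q(p) form: qd = 243 − 5p; qs = 2p + 187.
Before the subsidy: set 243 − 5p = 2p + 187 → p* = £8, q* = 203.
With a per-unit subsidy paid to buyers, each effectively pays p − 3.5, so demand becomes qd = 243 − 5(p − 3.5).
New equilibrium: buyers pay £7, producers receive £10.5, q = 208. (Wedge: pb − ps = −3.5.)

Buyers pay £7; producers receive £10.5; quantity = 208.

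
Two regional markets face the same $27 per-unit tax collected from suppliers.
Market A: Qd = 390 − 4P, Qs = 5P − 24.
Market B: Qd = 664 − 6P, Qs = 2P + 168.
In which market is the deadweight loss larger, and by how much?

Market A, by $263.25.

Market A: pre-tax P* = $46, Q* = 206; post-tax Q = 146; deadweight loss = $810.
Market B: pre-tax P* = $62, Q* = 292; post-tax Q = 251.5; deadweight loss = $546.75.
Difference: $810 vs $546.75 → market A is larger by $263.25.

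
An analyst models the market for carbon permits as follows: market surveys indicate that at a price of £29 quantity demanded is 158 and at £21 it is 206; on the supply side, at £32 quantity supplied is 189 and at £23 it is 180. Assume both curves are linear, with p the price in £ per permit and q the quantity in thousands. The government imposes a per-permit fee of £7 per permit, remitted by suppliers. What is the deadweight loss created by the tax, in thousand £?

Demand slope: (206 − 158)/(21 − 29) = -6, so qd = 332 − 6p.
Supply slope: (180 − 189)/(23 − 32) = 1, so qs = p + 157.
Without the tax, 332 − 6p = p + 157 gives 7p = 175, so p* = £25 and q* = 182.
With the tax collected from suppliers, supply shifts: qs = (p − 7) + 157.
New equilibrium: buyers pay £26, suppliers receive £19, q = 176. (Wedge: pb − ps = 7.)
Quantity falls by |ΔQ| = |182 − 176| = 6.
DWL = ½ · t · |ΔQ| = ½ · 7 · 6 = £21.

Deadweight loss = £21 thousand.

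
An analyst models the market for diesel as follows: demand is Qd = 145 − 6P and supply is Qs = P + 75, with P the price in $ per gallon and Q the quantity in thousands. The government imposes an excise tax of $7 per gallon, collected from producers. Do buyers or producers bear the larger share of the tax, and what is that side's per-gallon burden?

Producers bear the larger share: $6 per gallon.

Before the tax: set 145 − 6P = P + 75 → P* = $10, Q* = 85.
With the tax collected from producers, supply shifts: Qs = (P − 7) + 75.
Solving gives Q = 79 with buyers paying $11 and producers receiving $4 (the $7 wedge).
Per-gallon burden: buyers $1, producers $6.
Producers take the larger share because supply is less price-elastic here (demand slope 6 vs supply slope 1).
The less price-elastic side of the market bears the larger share of a per-unit tax.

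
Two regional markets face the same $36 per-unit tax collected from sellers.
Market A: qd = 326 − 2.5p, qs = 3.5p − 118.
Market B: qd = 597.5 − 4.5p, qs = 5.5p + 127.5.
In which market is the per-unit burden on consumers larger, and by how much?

Market A, by $1.2.

Market A: pre-tax p* = $74, q* = 141; post-tax q = 88.5; per-unit burden on consumers = $21.
Market B: pre-tax p* = $47, q* = 386; post-tax q = 296.9; per-unit burden on consumers = $19.8.
Difference: $21 vs $19.8 → market A is larger by $1.2.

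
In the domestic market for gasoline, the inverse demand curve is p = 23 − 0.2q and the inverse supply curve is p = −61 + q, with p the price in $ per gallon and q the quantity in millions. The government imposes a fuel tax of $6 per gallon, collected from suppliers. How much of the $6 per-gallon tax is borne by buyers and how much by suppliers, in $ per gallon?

Buyers bear $1 per gallon; suppliers bear $5 per gallon.

Inverting to q(p) form: qd = 115 − 5p; qs = p + 61.
Before the tax: set 115 − 5p = p + 61 → p* = $9, q* = 70.
With the tax collected from suppliers, supply shifts: qs = (p − 6) + 61.
New equilibrium: buyers pay $10, suppliers receive $4, q = 65. (Wedge: pb − ps = 6.)
Burden on buyers: $1; on suppliers: $5. (They sum to $6.)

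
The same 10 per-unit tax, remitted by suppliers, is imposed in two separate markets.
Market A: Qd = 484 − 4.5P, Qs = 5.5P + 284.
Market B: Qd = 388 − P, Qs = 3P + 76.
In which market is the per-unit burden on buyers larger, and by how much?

Market A: pre-tax P* = 20, Q* = 394; post-tax Q = 369.25; per-unit burden on buyers = 5.5.
Market B: pre-tax P* = 78, Q* = 310; post-tax Q = 302.5; per-unit burden on buyers = 7.5.
Difference: 5.5 vs 7.5 → market B is larger by 2.

Market B, by 2.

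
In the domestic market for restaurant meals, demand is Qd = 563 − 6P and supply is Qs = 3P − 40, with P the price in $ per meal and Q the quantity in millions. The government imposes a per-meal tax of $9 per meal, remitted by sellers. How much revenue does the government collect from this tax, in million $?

Tax revenue = $1287 million.

Without the tax, 563 − 6P = 3P − 40 gives 9P = 603, so P* = $67 and Q* = 161.
With the tax collected from sellers, supply shifts: Qs = 3(P − 9) − 40.
New equilibrium: buyers pay $70, sellers receive $61, Q = 143. (Wedge: Pb − Ps = 9.)
Revenue = t · Q = 9 · 143 = $1287.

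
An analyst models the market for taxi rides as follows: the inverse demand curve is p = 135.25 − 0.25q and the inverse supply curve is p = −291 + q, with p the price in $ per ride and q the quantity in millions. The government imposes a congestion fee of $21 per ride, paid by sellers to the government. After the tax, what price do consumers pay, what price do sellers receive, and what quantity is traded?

Rewrite in direct form: qd = 541 − 4p and qs = p + 291.
Without the tax, 541 − 4p = p + 291 gives 5p = 250, so p* = $50 and q* = 341.
With the tax collected from sellers, supply shifts: qs = (p − 21) + 291.
Solving gives q = 324.2 with consumers paying $54.2 and sellers receiving $33.2 (the $21 wedge).

Consumers pay $54.2; sellers receive $33.2; quantity = 324.2.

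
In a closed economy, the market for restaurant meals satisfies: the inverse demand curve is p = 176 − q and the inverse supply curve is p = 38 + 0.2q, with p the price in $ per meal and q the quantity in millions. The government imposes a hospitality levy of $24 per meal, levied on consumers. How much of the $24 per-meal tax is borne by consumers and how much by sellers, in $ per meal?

Inverting to q(p) form: qd = 176 − p; qs = 5p − 190.
Without the tax, 176 − p = 5p − 190 gives 6p = 366, so p* = $61 and q* = 115.
With the tax collected from consumers, demand (in seller-price terms) shifts: qd = 176 − (p + 24).
New equilibrium: consumers pay $81, sellers receive $57, q = 95. (Wedge: pb − ps = 24.)
Burden on consumers: $20; on sellers: $4. (They sum to $24.)
The less price-elastic side of the market bears the larger share of a per-unit tax.

Consumers bear $20 per meal; sellers bear $4 per meal.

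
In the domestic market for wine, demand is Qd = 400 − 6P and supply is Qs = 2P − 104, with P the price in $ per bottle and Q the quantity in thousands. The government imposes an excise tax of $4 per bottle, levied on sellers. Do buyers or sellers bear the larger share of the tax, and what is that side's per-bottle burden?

Before the tax: set 400 − 6P = 2P − 104 → P* = $63, Q* = 22.
With the tax collected from sellers, supply shifts: Qs = 2(P − 4) − 104.
Solving gives Q = 16 with buyers paying $64 and sellers receiving $60 (the $4 wedge).
Per-bottle burden: buyers $1, sellers $3.
Sellers take the larger share because supply is less price-elastic here (demand slope 6 vs supply slope 2).
The less price-elastic side of the market bears the larger share of a per-unit tax.

Sellers bear the larger share: $3 per bottle.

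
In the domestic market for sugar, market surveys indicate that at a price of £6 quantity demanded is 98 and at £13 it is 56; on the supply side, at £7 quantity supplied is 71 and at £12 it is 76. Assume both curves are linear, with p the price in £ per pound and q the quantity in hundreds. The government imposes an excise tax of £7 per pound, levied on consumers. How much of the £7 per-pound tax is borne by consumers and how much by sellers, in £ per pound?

Demand slope: (56 − 98)/(13 − 6) = -6, so qd = 134 − 6p.
Supply slope: (76 − 71)/(12 − 7) = 1, so qs = p + 64.
Without the tax, 134 − 6p = p + 64 gives 7p = 70, so p* = £10 and q* = 74.
With the tax collected from consumers, demand (in seller-price terms) shifts: qd = 134 − 6(p + 7).
Solving gives q = 68 with consumers paying £11 and sellers receiving £4 (the £7 wedge).
Burden on consumers: £1; on sellers: £6. (They sum to £7.)

Consumers bear £1 per pound; sellers bear £6 per pound.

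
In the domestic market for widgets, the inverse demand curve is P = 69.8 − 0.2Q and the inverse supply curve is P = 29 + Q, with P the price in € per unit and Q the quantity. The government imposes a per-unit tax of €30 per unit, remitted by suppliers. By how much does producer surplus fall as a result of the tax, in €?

Rewrite in direct form: Qd = 349 − 5P and Qs = P − 29.
Before the tax: set 349 − 5P = P − 29 → P* = €63, Q* = 34.
With the tax collected from suppliers, supply shifts: Qs = (P − 30) − 29.
Solving gives Q = 9 with consumers paying €68 and suppliers receiving €38 (the €30 wedge).
ΔPS is the trapezoid between Q = 9 and Q = 34 of height €25: ½ · (34 + 9) · 25 = €537.5.

Producer surplus falls by €537.5.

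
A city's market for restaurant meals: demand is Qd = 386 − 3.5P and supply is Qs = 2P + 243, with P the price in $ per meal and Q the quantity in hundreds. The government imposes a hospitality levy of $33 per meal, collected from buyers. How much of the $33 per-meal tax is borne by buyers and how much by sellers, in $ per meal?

Buyers bear $12 per meal; sellers bear $21 per meal.

Before the tax: set 386 − 3.5P = 2P + 243 → P* = $26, Q* = 295.
With the tax collected from buyers, demand (in seller-price terms) shifts: Qd = 386 − 3.5(P + 33).
Solving gives Q = 253 with buyers paying $38 and sellers receiving $5 (the $33 wedge).
Burden on buyers: $12; on sellers: $21. (They sum to $33.)
The less price-elastic side of the market bears the larger share of a per-unit tax.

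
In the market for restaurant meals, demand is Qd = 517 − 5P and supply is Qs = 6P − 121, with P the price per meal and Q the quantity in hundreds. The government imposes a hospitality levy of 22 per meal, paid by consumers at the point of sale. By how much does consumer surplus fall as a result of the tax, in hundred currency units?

Without the tax, 517 − 5P = 6P − 121 gives 11P = 638, so P* = 58 and Q* = 227.
With the tax collected from consumers, demand (in seller-price terms) shifts: Qd = 517 − 5(P + 22).
New equilibrium: consumers pay 70, suppliers receive 48, Q = 167. (Wedge: Pb − Ps = 22.)
ΔCS is the trapezoid between Q = 167 and Q = 227 of height 12: ½ · (227 + 167) · 12 = 2364.

Consumer surplus falls by 2364 hundred.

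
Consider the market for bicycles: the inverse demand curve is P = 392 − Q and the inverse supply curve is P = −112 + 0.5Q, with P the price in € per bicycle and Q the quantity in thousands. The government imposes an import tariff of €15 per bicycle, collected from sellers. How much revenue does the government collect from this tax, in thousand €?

Inverting to Q(P) form: Qd = 392 − P; Qs = 2P + 224.
Before the tax: set 392 − P = 2P + 224 → P* = €56, Q* = 336.
With the tax collected from sellers, supply shifts: Qs = 2(P − 15) + 224.
Solving gives Q = 326 with consumers paying €66 and sellers receiving €51 (the €15 wedge).
Revenue = t · Q = 15 · 326 = €4890.

Tax revenue = €4890 thousand.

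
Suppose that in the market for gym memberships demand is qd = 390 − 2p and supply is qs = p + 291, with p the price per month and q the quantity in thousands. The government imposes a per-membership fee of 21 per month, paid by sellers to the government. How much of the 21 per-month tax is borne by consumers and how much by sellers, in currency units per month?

Consumers bear 7 per month; sellers bear 14 per month.

Before the tax: set 390 − 2p = p + 291 → p* = 33, q* = 324.
With the tax collected from sellers, supply shifts: qs = (p − 21) + 291.
New equilibrium: consumers pay 40, sellers receive 19, q = 310. (Wedge: pb − ps = 21.)
Burden on consumers: 7; on sellers: 14. (They sum to 21.)
The less price-elastic side of the market bears the larger share of a per-unit tax.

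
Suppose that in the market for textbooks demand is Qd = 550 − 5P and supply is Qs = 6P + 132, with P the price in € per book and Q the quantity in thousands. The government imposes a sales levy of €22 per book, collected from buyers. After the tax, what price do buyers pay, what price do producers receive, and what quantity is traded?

Buyers pay €50; producers receive €28; quantity = 300.

Before the tax: set 550 − 5P = 6P + 132 → P* = €38, Q* = 360.
With the tax collected from buyers, demand (in seller-price terms) shifts: Qd = 550 − 5(P + 22).
New equilibrium: buyers pay €50, producers receive €28, Q = 300. (Wedge: Pb − Ps = 22.)
The less price-elastic side of the market bears the larger share of a per-unit tax.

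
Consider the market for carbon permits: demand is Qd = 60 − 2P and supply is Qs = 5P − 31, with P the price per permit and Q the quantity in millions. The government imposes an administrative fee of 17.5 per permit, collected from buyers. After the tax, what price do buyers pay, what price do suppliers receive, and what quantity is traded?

Buyers pay 25.5; suppliers receive 8; quantity = 9.

Before the tax: set 60 − 2P = 5P − 31 → P* = 13, Q* = 34.
With the tax collected from buyers, demand (in seller-price terms) shifts: Qd = 60 − 2(P + 17.5).
Solving gives Q = 9 with buyers paying 25.5 and suppliers receiving 8 (the 17.5 wedge).
The less price-elastic side of the market bears the larger share of a per-unit tax.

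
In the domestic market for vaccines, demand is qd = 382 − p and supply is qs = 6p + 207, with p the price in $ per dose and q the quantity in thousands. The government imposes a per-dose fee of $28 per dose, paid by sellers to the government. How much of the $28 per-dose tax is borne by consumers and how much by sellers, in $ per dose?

Consumers bear $24 per dose; sellers bear $4 per dose.

Before the tax: set 382 − p = 6p + 207 → p* = $25, q* = 357.
With the tax collected from sellers, supply shifts: qs = 6(p − 28) + 207.
New equilibrium: consumers pay $49, sellers receive $21, q = 333. (Wedge: pb − ps = 28.)
Burden on consumers: $24; on sellers: $4. (They sum to $28.)
The less price-elastic side of the market bears the larger share of a per-unit tax.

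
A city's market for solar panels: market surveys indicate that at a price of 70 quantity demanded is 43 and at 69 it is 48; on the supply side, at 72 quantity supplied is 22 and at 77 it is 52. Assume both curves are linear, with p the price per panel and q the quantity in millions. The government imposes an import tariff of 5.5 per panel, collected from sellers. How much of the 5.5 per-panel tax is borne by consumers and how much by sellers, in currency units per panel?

Demand slope: (48 − 43)/(69 − 70) = -5, so qd = 393 − 5p.
Supply slope: (52 − 22)/(77 − 72) = 6, so qs = 6p − 410.
Before the tax: set 393 − 5p = 6p − 410 → p* = 73, q* = 28.
With the tax collected from sellers, supply shifts: qs = 6(p − 5.5) − 410.
Solving gives q = 13 with consumers paying 76 and sellers receiving 70.5 (the 5.5 wedge).
Burden on consumers: 3; on sellers: 2.5. (They sum to 5.5.)
The less price-elastic side of the market bears the larger share of a per-unit tax.

Consumers bear 3 per panel; sellers bear 2.5 per panel.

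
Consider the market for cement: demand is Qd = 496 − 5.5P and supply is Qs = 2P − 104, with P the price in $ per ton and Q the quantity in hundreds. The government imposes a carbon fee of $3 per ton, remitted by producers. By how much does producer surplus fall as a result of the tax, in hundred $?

Without the tax, 496 − 5.5P = 2P − 104 gives 7.5P = 600, so P* = $80 and Q* = 56.
With the tax collected from producers, supply shifts: Qs = 2(P − 3) − 104.
Solving gives Q = 51.6 with consumers paying $80.8 and producers receiving $77.8 (the $3 wedge).
ΔPS is the trapezoid between Q = 51.6 and Q = 56 of height $2.2: ½ · (56 + 51.6) · 2.2 = $118.36.

Producer surplus falls by $118.36 hundred.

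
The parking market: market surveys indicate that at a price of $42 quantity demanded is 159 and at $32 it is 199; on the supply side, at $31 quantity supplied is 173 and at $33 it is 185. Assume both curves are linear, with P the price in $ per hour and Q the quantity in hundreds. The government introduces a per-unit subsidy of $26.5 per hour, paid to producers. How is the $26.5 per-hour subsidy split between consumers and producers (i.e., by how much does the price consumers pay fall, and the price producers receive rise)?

Demand slope: (199 − 159)/(32 − 42) = -4, so Qd = 327 − 4P.
Supply slope: (185 − 173)/(33 − 31) = 6, so Qs = 6P − 13.
Without the subsidy, 327 − 4P = 6P − 13 gives 10P = 340, so P* = $34 and Q* = 191.
With a per-unit subsidy paid to producers, each receives P + 26.5 per unit sold, so supply becomes Qs = 6(P + 26.5) − 13.
New equilibrium: consumers pay $18.1, producers receive $44.6, Q = 254.6. (Wedge: Pb − Ps = −26.5.)
Gain to consumers: $15.9; to producers: $10.6. (They sum to $26.5.)

Consumers gain $15.9 per hour; producers gain $10.6 per hour.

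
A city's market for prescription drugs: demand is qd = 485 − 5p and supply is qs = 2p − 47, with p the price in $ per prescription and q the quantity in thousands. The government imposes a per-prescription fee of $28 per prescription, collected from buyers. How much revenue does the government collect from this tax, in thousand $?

Before the tax: set 485 − 5p = 2p − 47 → p* = $76, q* = 105.
With the tax collected from buyers, demand (in seller-price terms) shifts: qd = 485 − 5(p + 28).
Solving gives q = 65 with buyers paying $84 and suppliers receiving $56 (the $28 wedge).
Revenue = t · Q = 28 · 65 = $1820.

Tax revenue = $1820 thousand.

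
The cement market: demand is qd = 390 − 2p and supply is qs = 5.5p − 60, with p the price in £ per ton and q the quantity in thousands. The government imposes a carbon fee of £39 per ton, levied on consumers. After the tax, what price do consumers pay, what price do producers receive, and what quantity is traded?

Before the tax: set 390 − 2p = 5.5p − 60 → p* = £60, q* = 270.
With the tax collected from consumers, demand (in seller-price terms) shifts: qd = 390 − 2(p + 39).
New equilibrium: consumers pay £88.6, producers receive £49.6, q = 212.8. (Wedge: pb − ps = 39.)

Consumers pay £88.6; producers receive £49.6; quantity = 212.8.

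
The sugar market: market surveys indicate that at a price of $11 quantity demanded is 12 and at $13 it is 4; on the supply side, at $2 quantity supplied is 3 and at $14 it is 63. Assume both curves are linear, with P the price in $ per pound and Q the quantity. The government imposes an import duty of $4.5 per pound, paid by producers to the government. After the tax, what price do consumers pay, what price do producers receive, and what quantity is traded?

Demand slope: (4 − 12)/(13 − 11) = -4, so Qd = 56 − 4P.
Supply slope: (63 − 3)/(14 − 2) = 5, so Qs = 5P − 7.
Without the tax, 56 − 4P = 5P − 7 gives 9P = 63, so P* = $7 and Q* = 28.
With the tax collected from producers, supply shifts: Qs = 5(P − 4.5) − 7.
Solving gives Q = 18 with consumers paying $9.5 and producers receiving $5 (the $4.5 wedge).
The less price-elastic side of the market bears the larger share of a per-unit tax.

Consumers pay $9.5; producers receive $5; quantity = 18.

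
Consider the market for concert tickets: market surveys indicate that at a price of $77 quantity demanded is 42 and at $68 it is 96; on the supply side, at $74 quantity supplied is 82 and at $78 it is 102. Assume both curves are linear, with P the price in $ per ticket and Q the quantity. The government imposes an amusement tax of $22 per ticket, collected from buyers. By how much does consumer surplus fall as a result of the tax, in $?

Demand slope: (96 − 42)/(68 − 77) = -6, so Qd = 504 − 6P.
Supply slope: (102 − 82)/(78 − 74) = 5, so Qs = 5P − 288.
Before the tax: set 504 − 6P = 5P − 288 → P* = $72, Q* = 72.
With the tax collected from buyers, demand (in seller-price terms) shifts: Qd = 504 − 6(P + 22).
New equilibrium: buyers pay $82, producers receive $60, Q = 12. (Wedge: Pb − Ps = 22.)
ΔCS is the trapezoid between Q = 12 and Q = 72 of height $10: ½ · (72 + 12) · 10 = $420.

Consumer surplus falls by $420.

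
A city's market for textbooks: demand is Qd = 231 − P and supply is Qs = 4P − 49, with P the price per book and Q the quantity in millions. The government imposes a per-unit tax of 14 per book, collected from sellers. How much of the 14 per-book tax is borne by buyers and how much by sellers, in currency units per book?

Buyers bear 11.2 per book; sellers bear 2.8 per book.

Without the tax, 231 − P = 4P − 49 gives 5P = 280, so P* = 56 and Q* = 175.
With the tax collected from sellers, supply shifts: Qs = 4(P − 14) − 49.
Solving gives Q = 163.8 with buyers paying 67.2 and sellers receiving 53.2 (the 14 wedge).
Burden on buyers: 11.2; on sellers: 2.8. (They sum to 14.)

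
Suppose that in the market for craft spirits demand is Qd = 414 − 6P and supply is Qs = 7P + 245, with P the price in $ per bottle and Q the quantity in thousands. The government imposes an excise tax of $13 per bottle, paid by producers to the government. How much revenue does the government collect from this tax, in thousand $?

Tax revenue = $3822 thousand.

Before the tax: set 414 − 6P = 7P + 245 → P* = $13, Q* = 336.
With the tax collected from producers, supply shifts: Qs = 7(P − 13) + 245.
New equilibrium: consumers pay $20, producers receive $7, Q = 294. (Wedge: Pb − Ps = 13.)
Revenue = t · Q = 13 · 294 = $3822.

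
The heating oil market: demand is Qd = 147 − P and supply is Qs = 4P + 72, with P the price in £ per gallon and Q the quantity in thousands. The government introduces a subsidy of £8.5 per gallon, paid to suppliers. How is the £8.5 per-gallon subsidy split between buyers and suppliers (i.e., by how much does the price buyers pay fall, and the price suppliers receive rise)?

Before the subsidy: set 147 − P = 4P + 72 → P* = £15, Q* = 132.
With a per-unit subsidy paid to suppliers, each receives P + 8.5 per unit sold, so supply becomes Qs = 4(P + 8.5) + 72.
Solving gives Q = 138.8 with buyers paying £8.2 and suppliers receiving £16.7 (the £8.5 wedge).
Gain to buyers: £6.8; to suppliers: £1.7. (They sum to £8.5.)

Buyers gain £6.8 per gallon; suppliers gain £1.7 per gallon.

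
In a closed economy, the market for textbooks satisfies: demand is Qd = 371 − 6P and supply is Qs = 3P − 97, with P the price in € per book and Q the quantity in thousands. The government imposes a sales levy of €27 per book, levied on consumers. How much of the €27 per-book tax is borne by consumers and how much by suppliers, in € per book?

Consumers bear €9 per book; suppliers bear €18 per book.

Before the tax: set 371 − 6P = 3P − 97 → P* = €52, Q* = 59.
With the tax collected from consumers, demand (in seller-price terms) shifts: Qd = 371 − 6(P + 27).
Solving gives Q = 5 with consumers paying €61 and suppliers receiving €34 (the €27 wedge).
Burden on consumers: €9; on suppliers: €18. (They sum to €27.)
The less price-elastic side of the market bears the larger share of a per-unit tax.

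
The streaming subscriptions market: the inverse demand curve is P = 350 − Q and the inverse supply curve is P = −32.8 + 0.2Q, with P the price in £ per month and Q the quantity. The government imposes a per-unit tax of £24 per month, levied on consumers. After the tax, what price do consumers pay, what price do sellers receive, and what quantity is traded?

Consumers pay £51; sellers receive £27; quantity = 299.

Inverting to Q(P) form: Qd = 350 − P; Qs = 5P + 164.
Without the tax, 350 − P = 5P + 164 gives 6P = 186, so P* = £31 and Q* = 319.
With the tax collected from consumers, demand (in seller-price terms) shifts: Qd = 350 − (P + 24).
New equilibrium: consumers pay £51, sellers receive £27, Q = 299. (Wedge: Pb − Ps = 24.)
The less price-elastic side of the market bears the larger share of a per-unit tax.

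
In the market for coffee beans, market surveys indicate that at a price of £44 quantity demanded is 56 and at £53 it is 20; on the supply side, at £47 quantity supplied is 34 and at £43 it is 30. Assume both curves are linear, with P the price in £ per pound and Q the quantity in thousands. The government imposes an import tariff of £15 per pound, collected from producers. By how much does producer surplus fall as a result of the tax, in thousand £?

Producer surplus falls by £360 thousand.

Demand slope: (20 − 56)/(53 − 44) = -4, so Qd = 232 − 4P.
Supply slope: (30 − 34)/(43 − 47) = 1, so Qs = P − 13.
Without the tax, 232 − 4P = P − 13 gives 5P = 245, so P* = £49 and Q* = 36.
With the tax collected from producers, supply shifts: Qs = (P − 15) − 13.
Solving gives Q = 24 with consumers paying £52 and producers receiving £37 (the £15 wedge).
ΔPS is the trapezoid between Q = 24 and Q = 36 of height £12: ½ · (36 + 24) · 12 = £360.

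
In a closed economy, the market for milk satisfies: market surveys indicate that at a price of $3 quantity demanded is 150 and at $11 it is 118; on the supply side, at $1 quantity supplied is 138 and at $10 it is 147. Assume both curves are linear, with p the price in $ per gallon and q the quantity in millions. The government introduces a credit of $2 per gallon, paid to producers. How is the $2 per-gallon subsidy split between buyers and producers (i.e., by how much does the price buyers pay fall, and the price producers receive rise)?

Demand slope: (118 − 150)/(11 − 3) = -4, so qd = 162 − 4p.
Supply slope: (147 − 138)/(10 − 1) = 1, so qs = p + 137.
Before the subsidy: set 162 − 4p = p + 137 → p* = $5, q* = 142.
With a per-unit subsidy paid to producers, each receives p + 2 per unit sold, so supply becomes qs = (p + 2) + 137.
New equilibrium: buyers pay $4.6, producers receive $6.6, q = 143.6. (Wedge: pb − ps = −2.)
Gain to buyers: $0.4; to producers: $1.6. (They sum to $2.)

Buyers gain $0.4 per gallon; producers gain $1.6 per gallon.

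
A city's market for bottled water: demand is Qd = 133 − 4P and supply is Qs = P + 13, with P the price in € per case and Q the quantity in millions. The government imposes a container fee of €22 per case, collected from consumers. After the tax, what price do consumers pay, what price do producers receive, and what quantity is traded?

Before the tax: set 133 − 4P = P + 13 → P* = €24, Q* = 37.
With the tax collected from consumers, demand (in seller-price terms) shifts: Qd = 133 − 4(P + 22).
New equilibrium: consumers pay €28.4, producers receive €6.4, Q = 19.4. (Wedge: Pb − Ps = 22.)

Consumers pay €28.4; producers receive €6.4; quantity = 19.4.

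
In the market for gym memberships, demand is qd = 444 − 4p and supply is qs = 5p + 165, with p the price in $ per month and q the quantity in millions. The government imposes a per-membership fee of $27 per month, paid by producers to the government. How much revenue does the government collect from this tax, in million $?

Without the tax, 444 − 4p = 5p + 165 gives 9p = 279, so p* = $31 and q* = 320.
With the tax collected from producers, supply shifts: qs = 5(p − 27) + 165.
Solving gives q = 260 with consumers paying $46 and producers receiving $19 (the $27 wedge).
Revenue = t · Q = 27 · 260 = $7020.

Tax revenue = $7020 million.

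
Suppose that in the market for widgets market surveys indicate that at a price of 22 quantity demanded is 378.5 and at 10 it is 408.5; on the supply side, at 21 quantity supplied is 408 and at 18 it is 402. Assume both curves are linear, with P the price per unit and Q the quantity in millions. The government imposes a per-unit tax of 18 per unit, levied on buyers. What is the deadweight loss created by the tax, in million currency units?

Demand slope: (408.5 − 378.5)/(10 − 22) = -2.5, so Qd = 433.5 − 2.5P.
Supply slope: (402 − 408)/(18 − 21) = 2, so Qs = 2P + 366.
Without the tax, 433.5 − 2.5P = 2P + 366 gives 4.5P = 67.5, so P* = 15 and Q* = 396.
With the tax collected from buyers, demand (in seller-price terms) shifts: Qd = 433.5 − 2.5(P + 18).
Solving gives Q = 376 with buyers paying 23 and suppliers receiving 5 (the 18 wedge).
Quantity falls by |ΔQ| = |396 − 376| = 20.
DWL = ½ · t · |ΔQ| = ½ · 18 · 20 = 180.

Deadweight loss = 180 million.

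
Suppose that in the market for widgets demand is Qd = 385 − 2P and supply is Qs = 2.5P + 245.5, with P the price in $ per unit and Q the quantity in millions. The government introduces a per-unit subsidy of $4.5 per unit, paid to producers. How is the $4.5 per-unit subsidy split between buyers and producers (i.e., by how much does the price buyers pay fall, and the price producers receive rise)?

Without the subsidy, 385 − 2P = 2.5P + 245.5 gives 4.5P = 139.5, so P* = $31 and Q* = 323.
With a per-unit subsidy paid to producers, each receives P + 4.5 per unit sold, so supply becomes Qs = 2.5(P + 4.5) + 245.5.
New equilibrium: buyers pay $28.5, producers receive $33, Q = 328. (Wedge: Pb − Ps = −4.5.)
Gain to buyers: $2.5; to producers: $2. (They sum to $4.5.)

Buyers gain $2.5 per unit; producers gain $2 per unit.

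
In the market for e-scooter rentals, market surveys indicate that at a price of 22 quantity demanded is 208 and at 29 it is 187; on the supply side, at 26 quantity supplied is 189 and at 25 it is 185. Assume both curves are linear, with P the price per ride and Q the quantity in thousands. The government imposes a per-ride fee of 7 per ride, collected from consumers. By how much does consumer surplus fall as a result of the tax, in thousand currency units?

Demand slope: (187 − 208)/(29 − 22) = -3, so Qd = 274 − 3P.
Supply slope: (185 − 189)/(25 − 26) = 4, so Qs = 4P + 85.
Without the tax, 274 − 3P = 4P + 85 gives 7P = 189, so P* = 27 and Q* = 193.
With the tax collected from consumers, demand (in seller-price terms) shifts: Qd = 274 − 3(P + 7).
New equilibrium: consumers pay 31, suppliers receive 24, Q = 181. (Wedge: Pb − Ps = 7.)
ΔCS is the trapezoid between Q = 181 and Q = 193 of height 4: ½ · (193 + 181) · 4 = 748.

Consumer surplus falls by 748 thousand.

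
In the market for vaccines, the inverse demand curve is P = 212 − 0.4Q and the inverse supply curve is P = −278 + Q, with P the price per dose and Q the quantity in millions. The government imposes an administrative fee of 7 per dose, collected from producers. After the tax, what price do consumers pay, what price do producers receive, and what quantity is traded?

Rewrite in direct form: Qd = 530 − 2.5P and Qs = P + 278.
Before the tax: set 530 − 2.5P = P + 278 → P* = 72, Q* = 350.
With the tax collected from producers, supply shifts: Qs = (P − 7) + 278.
New equilibrium: consumers pay 74, producers receive 67, Q = 345. (Wedge: Pb − Ps = 7.)
The less price-elastic side of the market bears the larger share of a per-unit tax.

Consumers pay 74; producers receive 67; quantity = 345.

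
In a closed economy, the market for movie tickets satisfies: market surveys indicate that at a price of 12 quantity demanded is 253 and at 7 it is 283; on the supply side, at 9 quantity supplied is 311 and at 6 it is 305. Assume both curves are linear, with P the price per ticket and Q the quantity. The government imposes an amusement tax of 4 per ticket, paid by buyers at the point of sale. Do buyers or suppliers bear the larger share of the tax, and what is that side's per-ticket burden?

Suppliers bear the larger share: 3 per ticket.

Demand slope: (283 − 253)/(7 − 12) = -6, so Qd = 325 − 6P.
Supply slope: (305 − 311)/(6 − 9) = 2, so Qs = 2P + 293.
Without the tax, 325 − 6P = 2P + 293 gives 8P = 32, so P* = 4 and Q* = 301.
With the tax collected from buyers, demand (in seller-price terms) shifts: Qd = 325 − 6(P + 4).
New equilibrium: buyers pay 5, suppliers receive 1, Q = 295. (Wedge: Pb − Ps = 4.)
Per-ticket burden: buyers 1, suppliers 3.
Suppliers take the larger share because supply is less price-elastic here (demand slope 6 vs supply slope 2).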